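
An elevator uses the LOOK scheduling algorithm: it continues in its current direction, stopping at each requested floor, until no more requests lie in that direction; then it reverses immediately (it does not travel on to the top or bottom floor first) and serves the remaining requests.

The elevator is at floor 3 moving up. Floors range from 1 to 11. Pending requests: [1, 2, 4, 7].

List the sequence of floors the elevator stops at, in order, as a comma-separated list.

Answer: 4, 7, 2, 1

Derivation:
Current: 3, moving UP
Serve above first (ascending): [4, 7]
Then reverse, serve below (descending): [2, 1]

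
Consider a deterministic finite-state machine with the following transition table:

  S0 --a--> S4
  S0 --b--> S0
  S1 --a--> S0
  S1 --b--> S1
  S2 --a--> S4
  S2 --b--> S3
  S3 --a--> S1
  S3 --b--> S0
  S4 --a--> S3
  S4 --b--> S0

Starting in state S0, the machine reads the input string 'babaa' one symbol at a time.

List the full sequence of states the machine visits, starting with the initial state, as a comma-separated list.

Start: S0
  read 'b': S0 --b--> S0
  read 'a': S0 --a--> S4
  read 'b': S4 --b--> S0
  read 'a': S0 --a--> S4
  read 'a': S4 --a--> S3

Answer: S0, S0, S4, S0, S4, S3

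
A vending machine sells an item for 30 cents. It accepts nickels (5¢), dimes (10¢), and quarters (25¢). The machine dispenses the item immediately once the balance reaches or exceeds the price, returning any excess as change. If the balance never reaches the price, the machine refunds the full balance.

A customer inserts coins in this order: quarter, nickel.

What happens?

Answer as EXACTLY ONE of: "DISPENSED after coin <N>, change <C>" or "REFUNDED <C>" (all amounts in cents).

Answer: DISPENSED after coin 2, change 0

Derivation:
Price: 30¢
Coin 1 (quarter, 25¢): balance = 25¢
Coin 2 (nickel, 5¢): balance = 30¢
  → balance >= price → DISPENSE, change = 30 - 30 = 0¢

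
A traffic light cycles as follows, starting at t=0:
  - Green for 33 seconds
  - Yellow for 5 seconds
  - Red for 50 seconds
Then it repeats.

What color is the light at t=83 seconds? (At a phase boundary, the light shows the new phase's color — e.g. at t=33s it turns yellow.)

Cycle length = 33 + 5 + 50 = 88s
t = 83, phase_t = 83 mod 88 = 83
83 >= 38 → RED

Answer: red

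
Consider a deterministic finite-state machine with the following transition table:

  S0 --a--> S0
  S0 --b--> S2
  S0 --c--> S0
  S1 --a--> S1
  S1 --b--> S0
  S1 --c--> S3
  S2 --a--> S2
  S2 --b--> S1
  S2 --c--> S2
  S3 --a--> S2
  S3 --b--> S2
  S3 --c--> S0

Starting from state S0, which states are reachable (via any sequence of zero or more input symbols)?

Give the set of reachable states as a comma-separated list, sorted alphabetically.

Answer: S0, S1, S2, S3

Derivation:
BFS from S0:
  visit S0: S0--a-->S0 (seen), S0--b-->S2 (new), S0--c-->S0 (seen)
  visit S2: S2--a-->S2 (seen), S2--b-->S1 (new), S2--c-->S2 (seen)
  visit S1: S1--a-->S1 (seen), S1--b-->S0 (seen), S1--c-->S3 (new)
  visit S3: S3--a-->S2 (seen), S3--b-->S2 (seen), S3--c-->S0 (seen)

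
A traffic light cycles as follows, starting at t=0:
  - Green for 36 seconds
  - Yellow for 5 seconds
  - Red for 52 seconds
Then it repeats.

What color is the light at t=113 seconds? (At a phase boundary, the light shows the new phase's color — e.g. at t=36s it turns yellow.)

Answer: green

Derivation:
Cycle length = 36 + 5 + 52 = 93s
t = 113, phase_t = 113 mod 93 = 20
20 < 36 (green end) → GREEN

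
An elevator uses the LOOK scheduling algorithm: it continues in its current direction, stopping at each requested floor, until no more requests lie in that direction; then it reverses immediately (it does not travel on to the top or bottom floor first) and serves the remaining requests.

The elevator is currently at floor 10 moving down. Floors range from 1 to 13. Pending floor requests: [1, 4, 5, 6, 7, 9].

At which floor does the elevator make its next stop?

Answer: 9

Derivation:
Current floor: 10, direction: down
Requests above: []
Requests below: [1, 4, 5, 6, 7, 9]
Moving down and requests lie below → nearest below is max([1, 4, 5, 6, 7, 9]) = 9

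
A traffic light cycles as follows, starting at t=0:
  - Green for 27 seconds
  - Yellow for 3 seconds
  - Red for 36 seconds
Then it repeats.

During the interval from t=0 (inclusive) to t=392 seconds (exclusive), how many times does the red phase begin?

Cycle = 27+3+36 = 66s
red phase starts at t = k*66 + 30 for k=0,1,2,...
Need k*66+30 < 392 → k < 5.485
k ∈ {0, ..., 5} → 6 starts

Answer: 6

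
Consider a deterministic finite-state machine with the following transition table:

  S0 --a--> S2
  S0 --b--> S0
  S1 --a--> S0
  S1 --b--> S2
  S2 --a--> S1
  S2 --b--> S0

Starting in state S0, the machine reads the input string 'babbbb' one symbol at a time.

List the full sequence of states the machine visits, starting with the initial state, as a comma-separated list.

Start: S0
  read 'b': S0 --b--> S0
  read 'a': S0 --a--> S2
  read 'b': S2 --b--> S0
  read 'b': S0 --b--> S0
  read 'b': S0 --b--> S0
  read 'b': S0 --b--> S0

Answer: S0, S0, S2, S0, S0, S0, S0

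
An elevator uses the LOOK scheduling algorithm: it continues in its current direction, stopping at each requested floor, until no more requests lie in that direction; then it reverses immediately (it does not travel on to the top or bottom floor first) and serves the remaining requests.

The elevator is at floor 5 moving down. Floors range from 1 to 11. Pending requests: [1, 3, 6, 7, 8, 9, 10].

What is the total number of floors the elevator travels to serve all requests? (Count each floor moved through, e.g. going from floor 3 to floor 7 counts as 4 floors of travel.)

Start at floor 5 moving down, LOOK stop order: [3, 1, 6, 7, 8, 9, 10]
  5 → 3: |3-5| = 2, total = 2
  3 → 1: |1-3| = 2, total = 4
  1 → 6: |6-1| = 5, total = 9
  6 → 7: |7-6| = 1, total = 10
  7 → 8: |8-7| = 1, total = 11
  8 → 9: |9-8| = 1, total = 12
  9 → 10: |10-9| = 1, total = 13

Answer: 13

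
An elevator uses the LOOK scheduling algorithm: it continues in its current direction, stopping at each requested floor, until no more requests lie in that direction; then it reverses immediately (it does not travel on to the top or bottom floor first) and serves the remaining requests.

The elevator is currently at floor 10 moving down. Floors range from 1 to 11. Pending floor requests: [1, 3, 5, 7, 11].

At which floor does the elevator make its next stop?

Current floor: 10, direction: down
Requests above: [11]
Requests below: [1, 3, 5, 7]
Moving down and requests lie below → nearest below is max([1, 3, 5, 7]) = 7

Answer: 7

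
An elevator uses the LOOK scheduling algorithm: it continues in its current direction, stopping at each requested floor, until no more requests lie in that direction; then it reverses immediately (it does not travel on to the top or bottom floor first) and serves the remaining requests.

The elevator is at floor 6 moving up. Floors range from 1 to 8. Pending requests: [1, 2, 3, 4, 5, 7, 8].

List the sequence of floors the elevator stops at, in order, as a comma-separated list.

Current: 6, moving UP
Serve above first (ascending): [7, 8]
Then reverse, serve below (descending): [5, 4, 3, 2, 1]

Answer: 7, 8, 5, 4, 3, 2, 1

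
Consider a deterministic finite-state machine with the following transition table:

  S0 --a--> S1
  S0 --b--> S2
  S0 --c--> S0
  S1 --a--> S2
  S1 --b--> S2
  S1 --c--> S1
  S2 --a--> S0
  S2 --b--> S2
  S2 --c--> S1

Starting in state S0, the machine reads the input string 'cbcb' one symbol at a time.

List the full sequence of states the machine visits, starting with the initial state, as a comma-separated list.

Answer: S0, S0, S2, S1, S2

Derivation:
Start: S0
  read 'c': S0 --c--> S0
  read 'b': S0 --b--> S2
  read 'c': S2 --c--> S1
  read 'b': S1 --b--> S2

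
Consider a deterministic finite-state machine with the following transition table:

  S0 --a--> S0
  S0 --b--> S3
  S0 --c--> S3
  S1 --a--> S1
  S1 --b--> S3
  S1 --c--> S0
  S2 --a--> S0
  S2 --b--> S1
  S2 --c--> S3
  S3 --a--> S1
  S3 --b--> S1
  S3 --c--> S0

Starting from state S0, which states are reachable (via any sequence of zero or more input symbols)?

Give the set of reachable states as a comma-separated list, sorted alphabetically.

Answer: S0, S1, S3

Derivation:
BFS from S0:
  visit S0: S0--a-->S0 (seen), S0--b-->S3 (new), S0--c-->S3 (seen)
  visit S3: S3--a-->S1 (new), S3--b-->S1 (seen), S3--c-->S0 (seen)
  visit S1: S1--a-->S1 (seen), S1--b-->S3 (seen), S1--c-->S0 (seen)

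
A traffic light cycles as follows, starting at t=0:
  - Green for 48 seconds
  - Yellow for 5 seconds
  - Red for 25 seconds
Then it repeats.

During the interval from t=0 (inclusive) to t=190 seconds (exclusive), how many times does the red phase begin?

Cycle = 48+5+25 = 78s
red phase starts at t = k*78 + 53 for k=0,1,2,...
Need k*78+53 < 190 → k < 1.756
k ∈ {0, ..., 1} → 2 starts

Answer: 2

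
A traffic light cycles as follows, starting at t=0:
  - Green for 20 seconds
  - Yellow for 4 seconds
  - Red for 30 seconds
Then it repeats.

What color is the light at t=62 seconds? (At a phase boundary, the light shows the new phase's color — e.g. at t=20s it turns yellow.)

Cycle length = 20 + 4 + 30 = 54s
t = 62, phase_t = 62 mod 54 = 8
8 < 20 (green end) → GREEN

Answer: green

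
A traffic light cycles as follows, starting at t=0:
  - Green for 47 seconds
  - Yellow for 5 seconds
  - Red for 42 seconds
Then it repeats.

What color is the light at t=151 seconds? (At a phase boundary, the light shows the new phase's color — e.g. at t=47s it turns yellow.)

Cycle length = 47 + 5 + 42 = 94s
t = 151, phase_t = 151 mod 94 = 57
57 >= 52 → RED

Answer: red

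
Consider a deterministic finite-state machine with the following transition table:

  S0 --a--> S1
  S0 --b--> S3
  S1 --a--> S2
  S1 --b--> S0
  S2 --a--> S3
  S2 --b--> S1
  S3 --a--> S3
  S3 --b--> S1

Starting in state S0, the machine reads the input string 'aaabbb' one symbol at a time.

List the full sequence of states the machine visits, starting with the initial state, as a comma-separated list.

Answer: S0, S1, S2, S3, S1, S0, S3

Derivation:
Start: S0
  read 'a': S0 --a--> S1
  read 'a': S1 --a--> S2
  read 'a': S2 --a--> S3
  read 'b': S3 --b--> S1
  read 'b': S1 --b--> S0
  read 'b': S0 --b--> S3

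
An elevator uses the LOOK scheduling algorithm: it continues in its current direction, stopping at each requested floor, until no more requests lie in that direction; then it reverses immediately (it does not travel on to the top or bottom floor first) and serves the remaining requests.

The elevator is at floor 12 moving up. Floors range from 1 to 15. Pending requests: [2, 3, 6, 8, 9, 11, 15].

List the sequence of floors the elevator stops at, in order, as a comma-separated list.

Answer: 15, 11, 9, 8, 6, 3, 2

Derivation:
Current: 12, moving UP
Serve above first (ascending): [15]
Then reverse, serve below (descending): [11, 9, 8, 6, 3, 2]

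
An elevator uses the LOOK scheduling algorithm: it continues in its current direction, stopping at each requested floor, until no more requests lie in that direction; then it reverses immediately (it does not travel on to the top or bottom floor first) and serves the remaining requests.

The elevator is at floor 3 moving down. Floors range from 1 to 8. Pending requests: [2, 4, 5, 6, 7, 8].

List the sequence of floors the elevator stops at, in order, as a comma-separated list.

Answer: 2, 4, 5, 6, 7, 8

Derivation:
Current: 3, moving DOWN
Serve below first (descending): [2]
Then reverse, serve above (ascending): [4, 5, 6, 7, 8]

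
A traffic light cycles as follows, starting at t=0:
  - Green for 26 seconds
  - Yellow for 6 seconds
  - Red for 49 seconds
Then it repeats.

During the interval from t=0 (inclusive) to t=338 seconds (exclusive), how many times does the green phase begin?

Answer: 5

Derivation:
Cycle = 26+6+49 = 81s
green phase starts at t = k*81 + 0 for k=0,1,2,...
Need k*81+0 < 338 → k < 4.173
k ∈ {0, ..., 4} → 5 starts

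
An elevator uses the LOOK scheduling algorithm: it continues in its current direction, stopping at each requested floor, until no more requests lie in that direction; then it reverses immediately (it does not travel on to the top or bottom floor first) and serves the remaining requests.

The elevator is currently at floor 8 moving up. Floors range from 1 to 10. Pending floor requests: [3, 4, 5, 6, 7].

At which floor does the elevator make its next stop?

Current floor: 8, direction: up
Requests above: []
Requests below: [3, 4, 5, 6, 7]
Moving up but no requests above → reverse; nearest below is max([3, 4, 5, 6, 7]) = 7

Answer: 7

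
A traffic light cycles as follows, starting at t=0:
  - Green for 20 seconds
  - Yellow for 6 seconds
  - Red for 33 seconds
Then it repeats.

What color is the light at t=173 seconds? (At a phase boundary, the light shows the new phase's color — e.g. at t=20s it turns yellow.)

Answer: red

Derivation:
Cycle length = 20 + 6 + 33 = 59s
t = 173, phase_t = 173 mod 59 = 55
55 >= 26 → RED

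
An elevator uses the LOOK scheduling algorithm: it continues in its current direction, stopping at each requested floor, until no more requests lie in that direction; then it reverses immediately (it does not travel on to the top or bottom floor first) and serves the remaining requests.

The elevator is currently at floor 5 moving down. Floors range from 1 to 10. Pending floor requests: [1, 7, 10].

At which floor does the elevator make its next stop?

Answer: 1

Derivation:
Current floor: 5, direction: down
Requests above: [7, 10]
Requests below: [1]
Moving down and requests lie below → nearest below is max([1]) = 1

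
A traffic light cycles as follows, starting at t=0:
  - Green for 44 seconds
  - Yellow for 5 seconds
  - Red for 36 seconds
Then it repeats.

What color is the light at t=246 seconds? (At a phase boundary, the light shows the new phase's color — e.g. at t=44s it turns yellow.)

Answer: red

Derivation:
Cycle length = 44 + 5 + 36 = 85s
t = 246, phase_t = 246 mod 85 = 76
76 >= 49 → RED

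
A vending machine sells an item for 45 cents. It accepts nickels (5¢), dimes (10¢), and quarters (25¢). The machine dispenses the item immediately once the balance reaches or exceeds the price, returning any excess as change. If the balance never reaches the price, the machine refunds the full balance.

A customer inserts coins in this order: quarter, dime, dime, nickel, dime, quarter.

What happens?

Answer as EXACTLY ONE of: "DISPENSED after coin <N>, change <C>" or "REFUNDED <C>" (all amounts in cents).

Answer: DISPENSED after coin 3, change 0

Derivation:
Price: 45¢
Coin 1 (quarter, 25¢): balance = 25¢
Coin 2 (dime, 10¢): balance = 35¢
Coin 3 (dime, 10¢): balance = 45¢
  → balance >= price → DISPENSE, change = 45 - 45 = 0¢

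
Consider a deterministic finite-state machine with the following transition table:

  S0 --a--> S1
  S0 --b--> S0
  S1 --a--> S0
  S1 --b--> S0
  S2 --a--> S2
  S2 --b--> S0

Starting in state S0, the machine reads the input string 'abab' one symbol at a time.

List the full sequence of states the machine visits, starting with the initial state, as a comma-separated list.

Answer: S0, S1, S0, S1, S0

Derivation:
Start: S0
  read 'a': S0 --a--> S1
  read 'b': S1 --b--> S0
  read 'a': S0 --a--> S1
  read 'b': S1 --b--> S0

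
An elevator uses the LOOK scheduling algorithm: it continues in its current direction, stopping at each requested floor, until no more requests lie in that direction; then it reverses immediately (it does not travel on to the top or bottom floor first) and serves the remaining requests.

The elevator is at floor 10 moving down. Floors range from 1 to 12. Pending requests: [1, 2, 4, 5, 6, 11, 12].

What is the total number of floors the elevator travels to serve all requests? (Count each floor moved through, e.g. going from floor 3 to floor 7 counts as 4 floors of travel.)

Answer: 20

Derivation:
Start at floor 10 moving down, LOOK stop order: [6, 5, 4, 2, 1, 11, 12]
  10 → 6: |6-10| = 4, total = 4
  6 → 5: |5-6| = 1, total = 5
  5 → 4: |4-5| = 1, total = 6
  4 → 2: |2-4| = 2, total = 8
  2 → 1: |1-2| = 1, total = 9
  1 → 11: |11-1| = 10, total = 19
  11 → 12: |12-11| = 1, total = 20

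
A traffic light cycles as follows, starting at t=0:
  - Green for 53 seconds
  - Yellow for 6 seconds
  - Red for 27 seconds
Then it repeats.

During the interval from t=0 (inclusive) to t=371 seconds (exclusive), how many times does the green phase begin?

Answer: 5

Derivation:
Cycle = 53+6+27 = 86s
green phase starts at t = k*86 + 0 for k=0,1,2,...
Need k*86+0 < 371 → k < 4.314
k ∈ {0, ..., 4} → 5 starts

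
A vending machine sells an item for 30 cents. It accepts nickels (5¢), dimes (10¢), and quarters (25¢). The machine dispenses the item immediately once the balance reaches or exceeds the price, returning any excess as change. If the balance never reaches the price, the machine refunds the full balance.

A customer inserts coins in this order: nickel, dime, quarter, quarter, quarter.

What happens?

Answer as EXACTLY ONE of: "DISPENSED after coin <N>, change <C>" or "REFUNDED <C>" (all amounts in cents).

Answer: DISPENSED after coin 3, change 10

Derivation:
Price: 30¢
Coin 1 (nickel, 5¢): balance = 5¢
Coin 2 (dime, 10¢): balance = 15¢
Coin 3 (quarter, 25¢): balance = 40¢
  → balance >= price → DISPENSE, change = 40 - 30 = 10¢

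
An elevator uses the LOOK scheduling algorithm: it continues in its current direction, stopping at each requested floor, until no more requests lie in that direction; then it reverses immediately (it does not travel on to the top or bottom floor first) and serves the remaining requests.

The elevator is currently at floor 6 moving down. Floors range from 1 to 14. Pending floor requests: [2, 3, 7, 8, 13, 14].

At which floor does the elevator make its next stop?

Current floor: 6, direction: down
Requests above: [7, 8, 13, 14]
Requests below: [2, 3]
Moving down and requests lie below → nearest below is max([2, 3]) = 3

Answer: 3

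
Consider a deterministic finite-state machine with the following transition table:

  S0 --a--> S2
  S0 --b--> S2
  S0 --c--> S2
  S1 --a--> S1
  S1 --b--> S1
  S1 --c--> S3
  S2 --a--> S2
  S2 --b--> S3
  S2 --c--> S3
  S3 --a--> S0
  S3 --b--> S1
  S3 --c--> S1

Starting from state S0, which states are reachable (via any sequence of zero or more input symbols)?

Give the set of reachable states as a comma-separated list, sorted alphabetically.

Answer: S0, S1, S2, S3

Derivation:
BFS from S0:
  visit S0: S0--a-->S2 (new), S0--b-->S2 (seen), S0--c-->S2 (seen)
  visit S2: S2--a-->S2 (seen), S2--b-->S3 (new), S2--c-->S3 (seen)
  visit S3: S3--a-->S0 (seen), S3--b-->S1 (new), S3--c-->S1 (seen)
  visit S1: S1--a-->S1 (seen), S1--b-->S1 (seen), S1--c-->S3 (seen)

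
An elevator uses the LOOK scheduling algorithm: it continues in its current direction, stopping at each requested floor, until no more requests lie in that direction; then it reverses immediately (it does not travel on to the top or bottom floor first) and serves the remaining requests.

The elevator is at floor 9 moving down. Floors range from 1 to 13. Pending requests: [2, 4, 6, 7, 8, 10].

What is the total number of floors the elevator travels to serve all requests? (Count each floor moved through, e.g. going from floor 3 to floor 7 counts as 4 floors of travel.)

Start at floor 9 moving down, LOOK stop order: [8, 7, 6, 4, 2, 10]
  9 → 8: |8-9| = 1, total = 1
  8 → 7: |7-8| = 1, total = 2
  7 → 6: |6-7| = 1, total = 3
  6 → 4: |4-6| = 2, total = 5
  4 → 2: |2-4| = 2, total = 7
  2 → 10: |10-2| = 8, total = 15

Answer: 15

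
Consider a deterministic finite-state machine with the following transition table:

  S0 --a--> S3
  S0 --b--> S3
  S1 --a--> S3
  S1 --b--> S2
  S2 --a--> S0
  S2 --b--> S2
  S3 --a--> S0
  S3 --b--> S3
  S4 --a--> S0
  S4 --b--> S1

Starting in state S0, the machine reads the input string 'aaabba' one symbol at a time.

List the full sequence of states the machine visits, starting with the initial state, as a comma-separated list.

Answer: S0, S3, S0, S3, S3, S3, S0

Derivation:
Start: S0
  read 'a': S0 --a--> S3
  read 'a': S3 --a--> S0
  read 'a': S0 --a--> S3
  read 'b': S3 --b--> S3
  read 'b': S3 --b--> S3
  read 'a': S3 --a--> S0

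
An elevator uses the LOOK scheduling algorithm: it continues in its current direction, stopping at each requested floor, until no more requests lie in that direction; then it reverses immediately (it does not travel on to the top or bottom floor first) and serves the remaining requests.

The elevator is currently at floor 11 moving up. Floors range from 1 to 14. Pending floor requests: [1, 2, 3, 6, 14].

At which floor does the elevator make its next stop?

Current floor: 11, direction: up
Requests above: [14]
Requests below: [1, 2, 3, 6]
Moving up and requests lie above → nearest above is min([14]) = 14

Answer: 14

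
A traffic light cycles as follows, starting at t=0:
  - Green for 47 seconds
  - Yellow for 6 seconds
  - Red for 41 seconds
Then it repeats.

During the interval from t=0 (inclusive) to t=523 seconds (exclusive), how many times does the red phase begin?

Cycle = 47+6+41 = 94s
red phase starts at t = k*94 + 53 for k=0,1,2,...
Need k*94+53 < 523 → k < 5.000
k ∈ {0, ..., 4} → 5 starts

Answer: 5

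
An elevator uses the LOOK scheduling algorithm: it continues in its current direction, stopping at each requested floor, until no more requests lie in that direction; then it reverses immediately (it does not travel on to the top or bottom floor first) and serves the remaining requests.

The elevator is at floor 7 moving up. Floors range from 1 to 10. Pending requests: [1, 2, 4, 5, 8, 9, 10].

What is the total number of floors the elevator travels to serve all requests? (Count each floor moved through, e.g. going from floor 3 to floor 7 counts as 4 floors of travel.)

Answer: 12

Derivation:
Start at floor 7 moving up, LOOK stop order: [8, 9, 10, 5, 4, 2, 1]
  7 → 8: |8-7| = 1, total = 1
  8 → 9: |9-8| = 1, total = 2
  9 → 10: |10-9| = 1, total = 3
  10 → 5: |5-10| = 5, total = 8
  5 → 4: |4-5| = 1, total = 9
  4 → 2: |2-4| = 2, total = 11
  2 → 1: |1-2| = 1, total = 12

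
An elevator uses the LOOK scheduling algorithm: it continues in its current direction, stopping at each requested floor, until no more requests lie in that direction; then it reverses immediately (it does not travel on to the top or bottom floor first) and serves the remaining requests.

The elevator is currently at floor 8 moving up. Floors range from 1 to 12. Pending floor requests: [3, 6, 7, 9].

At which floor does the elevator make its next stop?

Answer: 9

Derivation:
Current floor: 8, direction: up
Requests above: [9]
Requests below: [3, 6, 7]
Moving up and requests lie above → nearest above is min([9]) = 9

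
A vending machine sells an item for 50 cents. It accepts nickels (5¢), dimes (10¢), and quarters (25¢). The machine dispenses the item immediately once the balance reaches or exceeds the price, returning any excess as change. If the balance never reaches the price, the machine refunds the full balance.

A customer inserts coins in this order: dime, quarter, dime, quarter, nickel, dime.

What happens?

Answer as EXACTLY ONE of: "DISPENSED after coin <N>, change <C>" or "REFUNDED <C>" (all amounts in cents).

Price: 50¢
Coin 1 (dime, 10¢): balance = 10¢
Coin 2 (quarter, 25¢): balance = 35¢
Coin 3 (dime, 10¢): balance = 45¢
Coin 4 (quarter, 25¢): balance = 70¢
  → balance >= price → DISPENSE, change = 70 - 50 = 20¢

Answer: DISPENSED after coin 4, change 20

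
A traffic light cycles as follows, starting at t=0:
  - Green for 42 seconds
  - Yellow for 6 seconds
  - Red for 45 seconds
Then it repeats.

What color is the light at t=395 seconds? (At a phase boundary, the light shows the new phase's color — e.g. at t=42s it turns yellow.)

Cycle length = 42 + 6 + 45 = 93s
t = 395, phase_t = 395 mod 93 = 23
23 < 42 (green end) → GREEN

Answer: green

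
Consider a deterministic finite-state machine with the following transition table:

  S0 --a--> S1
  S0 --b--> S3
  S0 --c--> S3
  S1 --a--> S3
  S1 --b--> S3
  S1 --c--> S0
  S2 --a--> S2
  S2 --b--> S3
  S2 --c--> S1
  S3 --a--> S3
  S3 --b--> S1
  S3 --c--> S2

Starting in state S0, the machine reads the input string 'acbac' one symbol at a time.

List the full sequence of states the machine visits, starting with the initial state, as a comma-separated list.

Answer: S0, S1, S0, S3, S3, S2

Derivation:
Start: S0
  read 'a': S0 --a--> S1
  read 'c': S1 --c--> S0
  read 'b': S0 --b--> S3
  read 'a': S3 --a--> S3
  read 'c': S3 --c--> S2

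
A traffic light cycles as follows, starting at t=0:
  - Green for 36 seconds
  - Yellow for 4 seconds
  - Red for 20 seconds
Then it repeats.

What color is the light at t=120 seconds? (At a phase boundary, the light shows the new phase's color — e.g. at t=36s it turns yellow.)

Answer: green

Derivation:
Cycle length = 36 + 4 + 20 = 60s
t = 120, phase_t = 120 mod 60 = 0
0 < 36 (green end) → GREEN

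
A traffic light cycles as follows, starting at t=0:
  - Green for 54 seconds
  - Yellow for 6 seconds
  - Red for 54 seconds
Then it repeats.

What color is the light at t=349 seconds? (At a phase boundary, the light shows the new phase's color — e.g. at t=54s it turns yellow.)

Cycle length = 54 + 6 + 54 = 114s
t = 349, phase_t = 349 mod 114 = 7
7 < 54 (green end) → GREEN

Answer: green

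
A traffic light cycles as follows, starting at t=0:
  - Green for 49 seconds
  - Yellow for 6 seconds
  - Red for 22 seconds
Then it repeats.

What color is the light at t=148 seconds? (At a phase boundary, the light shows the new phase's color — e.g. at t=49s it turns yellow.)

Cycle length = 49 + 6 + 22 = 77s
t = 148, phase_t = 148 mod 77 = 71
71 >= 55 → RED

Answer: red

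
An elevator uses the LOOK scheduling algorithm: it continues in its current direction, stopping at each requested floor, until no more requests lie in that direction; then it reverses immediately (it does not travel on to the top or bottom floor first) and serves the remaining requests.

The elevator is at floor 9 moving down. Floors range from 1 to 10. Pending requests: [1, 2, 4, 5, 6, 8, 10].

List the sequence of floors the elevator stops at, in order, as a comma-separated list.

Current: 9, moving DOWN
Serve below first (descending): [8, 6, 5, 4, 2, 1]
Then reverse, serve above (ascending): [10]

Answer: 8, 6, 5, 4, 2, 1, 10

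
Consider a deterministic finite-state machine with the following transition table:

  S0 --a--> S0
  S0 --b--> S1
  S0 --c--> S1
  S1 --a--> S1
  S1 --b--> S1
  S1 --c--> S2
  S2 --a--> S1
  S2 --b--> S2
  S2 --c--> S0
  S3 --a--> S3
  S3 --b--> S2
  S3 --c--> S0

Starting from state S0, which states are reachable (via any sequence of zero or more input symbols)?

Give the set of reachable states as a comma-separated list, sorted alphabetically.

BFS from S0:
  visit S0: S0--a-->S0 (seen), S0--b-->S1 (new), S0--c-->S1 (seen)
  visit S1: S1--a-->S1 (seen), S1--b-->S1 (seen), S1--c-->S2 (new)
  visit S2: S2--a-->S1 (seen), S2--b-->S2 (seen), S2--c-->S0 (seen)

Answer: S0, S1, S2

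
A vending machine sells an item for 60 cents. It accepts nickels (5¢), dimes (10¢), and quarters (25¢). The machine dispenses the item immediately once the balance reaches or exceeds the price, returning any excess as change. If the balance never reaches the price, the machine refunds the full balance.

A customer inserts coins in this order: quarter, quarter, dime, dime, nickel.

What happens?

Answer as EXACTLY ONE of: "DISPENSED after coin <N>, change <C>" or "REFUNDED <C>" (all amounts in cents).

Price: 60¢
Coin 1 (quarter, 25¢): balance = 25¢
Coin 2 (quarter, 25¢): balance = 50¢
Coin 3 (dime, 10¢): balance = 60¢
  → balance >= price → DISPENSE, change = 60 - 60 = 0¢

Answer: DISPENSED after coin 3, change 0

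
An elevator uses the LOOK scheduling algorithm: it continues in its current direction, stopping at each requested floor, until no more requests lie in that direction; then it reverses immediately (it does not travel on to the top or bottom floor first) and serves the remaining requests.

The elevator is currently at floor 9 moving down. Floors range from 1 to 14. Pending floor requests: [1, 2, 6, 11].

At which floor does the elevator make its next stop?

Answer: 6

Derivation:
Current floor: 9, direction: down
Requests above: [11]
Requests below: [1, 2, 6]
Moving down and requests lie below → nearest below is max([1, 2, 6]) = 6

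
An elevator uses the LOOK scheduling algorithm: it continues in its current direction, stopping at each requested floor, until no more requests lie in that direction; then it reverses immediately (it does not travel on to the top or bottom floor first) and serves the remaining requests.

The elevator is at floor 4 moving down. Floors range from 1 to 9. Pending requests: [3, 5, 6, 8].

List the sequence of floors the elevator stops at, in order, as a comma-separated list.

Current: 4, moving DOWN
Serve below first (descending): [3]
Then reverse, serve above (ascending): [5, 6, 8]

Answer: 3, 5, 6, 8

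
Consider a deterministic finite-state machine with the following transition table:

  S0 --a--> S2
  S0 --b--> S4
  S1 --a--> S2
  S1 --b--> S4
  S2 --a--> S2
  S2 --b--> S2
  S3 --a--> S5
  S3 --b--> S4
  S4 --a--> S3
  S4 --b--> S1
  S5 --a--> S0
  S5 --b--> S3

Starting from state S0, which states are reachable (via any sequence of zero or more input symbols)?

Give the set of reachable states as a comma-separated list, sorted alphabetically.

BFS from S0:
  visit S0: S0--a-->S2 (new), S0--b-->S4 (new)
  visit S2: S2--a-->S2 (seen), S2--b-->S2 (seen)
  visit S4: S4--a-->S3 (new), S4--b-->S1 (new)
  visit S3: S3--a-->S5 (new), S3--b-->S4 (seen)
  visit S1: S1--a-->S2 (seen), S1--b-->S4 (seen)
  visit S5: S5--a-->S0 (seen), S5--b-->S3 (seen)

Answer: S0, S1, S2, S3, S4, S5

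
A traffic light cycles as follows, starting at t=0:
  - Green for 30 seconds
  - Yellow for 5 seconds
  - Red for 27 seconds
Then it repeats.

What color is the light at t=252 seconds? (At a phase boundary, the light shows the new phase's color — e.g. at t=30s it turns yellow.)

Answer: green

Derivation:
Cycle length = 30 + 5 + 27 = 62s
t = 252, phase_t = 252 mod 62 = 4
4 < 30 (green end) → GREEN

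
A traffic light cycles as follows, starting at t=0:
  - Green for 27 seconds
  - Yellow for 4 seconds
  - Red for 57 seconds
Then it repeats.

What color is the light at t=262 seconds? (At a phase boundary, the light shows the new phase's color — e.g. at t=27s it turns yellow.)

Cycle length = 27 + 4 + 57 = 88s
t = 262, phase_t = 262 mod 88 = 86
86 >= 31 → RED

Answer: red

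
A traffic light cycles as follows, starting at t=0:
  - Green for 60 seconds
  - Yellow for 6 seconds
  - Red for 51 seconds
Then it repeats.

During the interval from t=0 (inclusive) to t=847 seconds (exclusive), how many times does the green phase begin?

Cycle = 60+6+51 = 117s
green phase starts at t = k*117 + 0 for k=0,1,2,...
Need k*117+0 < 847 → k < 7.239
k ∈ {0, ..., 7} → 8 starts

Answer: 8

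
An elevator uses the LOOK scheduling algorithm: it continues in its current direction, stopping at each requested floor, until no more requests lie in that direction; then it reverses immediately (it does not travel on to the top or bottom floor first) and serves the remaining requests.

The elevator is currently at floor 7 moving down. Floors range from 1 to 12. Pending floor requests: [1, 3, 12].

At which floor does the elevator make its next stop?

Current floor: 7, direction: down
Requests above: [12]
Requests below: [1, 3]
Moving down and requests lie below → nearest below is max([1, 3]) = 3

Answer: 3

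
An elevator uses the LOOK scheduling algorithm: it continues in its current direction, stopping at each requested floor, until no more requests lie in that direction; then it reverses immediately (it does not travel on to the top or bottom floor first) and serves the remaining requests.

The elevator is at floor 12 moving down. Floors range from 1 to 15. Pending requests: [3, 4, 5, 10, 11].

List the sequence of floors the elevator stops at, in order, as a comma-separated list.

Current: 12, moving DOWN
Serve below first (descending): [11, 10, 5, 4, 3]
Then reverse, serve above (ascending): []

Answer: 11, 10, 5, 4, 3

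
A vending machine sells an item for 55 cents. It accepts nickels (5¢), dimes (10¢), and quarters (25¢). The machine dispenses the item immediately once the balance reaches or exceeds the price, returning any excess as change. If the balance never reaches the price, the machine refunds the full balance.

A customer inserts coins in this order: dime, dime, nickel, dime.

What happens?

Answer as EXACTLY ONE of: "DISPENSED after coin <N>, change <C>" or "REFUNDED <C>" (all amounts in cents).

Answer: REFUNDED 35

Derivation:
Price: 55¢
Coin 1 (dime, 10¢): balance = 10¢
Coin 2 (dime, 10¢): balance = 20¢
Coin 3 (nickel, 5¢): balance = 25¢
Coin 4 (dime, 10¢): balance = 35¢
All coins inserted, balance 35¢ < price 55¢ → REFUND 35¢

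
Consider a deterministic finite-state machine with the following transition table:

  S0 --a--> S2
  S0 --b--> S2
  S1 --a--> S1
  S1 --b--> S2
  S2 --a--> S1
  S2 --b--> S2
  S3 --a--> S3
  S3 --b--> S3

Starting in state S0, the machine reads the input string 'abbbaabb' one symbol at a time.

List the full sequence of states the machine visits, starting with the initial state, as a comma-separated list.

Start: S0
  read 'a': S0 --a--> S2
  read 'b': S2 --b--> S2
  read 'b': S2 --b--> S2
  read 'b': S2 --b--> S2
  read 'a': S2 --a--> S1
  read 'a': S1 --a--> S1
  read 'b': S1 --b--> S2
  read 'b': S2 --b--> S2

Answer: S0, S2, S2, S2, S2, S1, S1, S2, S2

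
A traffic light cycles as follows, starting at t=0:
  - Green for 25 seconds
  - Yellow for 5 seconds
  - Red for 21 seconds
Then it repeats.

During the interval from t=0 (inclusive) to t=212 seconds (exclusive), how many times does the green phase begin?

Cycle = 25+5+21 = 51s
green phase starts at t = k*51 + 0 for k=0,1,2,...
Need k*51+0 < 212 → k < 4.157
k ∈ {0, ..., 4} → 5 starts

Answer: 5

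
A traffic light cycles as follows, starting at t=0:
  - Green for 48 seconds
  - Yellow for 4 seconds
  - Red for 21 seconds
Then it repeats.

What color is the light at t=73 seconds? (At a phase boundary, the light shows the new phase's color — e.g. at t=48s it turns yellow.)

Answer: green

Derivation:
Cycle length = 48 + 4 + 21 = 73s
t = 73, phase_t = 73 mod 73 = 0
0 < 48 (green end) → GREEN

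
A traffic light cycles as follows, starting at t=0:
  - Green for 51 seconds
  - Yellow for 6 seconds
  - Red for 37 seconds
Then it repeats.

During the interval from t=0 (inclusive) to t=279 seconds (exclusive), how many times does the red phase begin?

Cycle = 51+6+37 = 94s
red phase starts at t = k*94 + 57 for k=0,1,2,...
Need k*94+57 < 279 → k < 2.362
k ∈ {0, ..., 2} → 3 starts

Answer: 3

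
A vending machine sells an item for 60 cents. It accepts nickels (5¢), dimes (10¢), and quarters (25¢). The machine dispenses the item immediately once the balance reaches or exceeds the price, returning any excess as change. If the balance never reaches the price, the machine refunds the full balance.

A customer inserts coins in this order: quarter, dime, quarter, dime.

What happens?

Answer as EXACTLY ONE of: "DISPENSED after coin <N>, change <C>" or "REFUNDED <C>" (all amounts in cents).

Price: 60¢
Coin 1 (quarter, 25¢): balance = 25¢
Coin 2 (dime, 10¢): balance = 35¢
Coin 3 (quarter, 25¢): balance = 60¢
  → balance >= price → DISPENSE, change = 60 - 60 = 0¢

Answer: DISPENSED after coin 3, change 0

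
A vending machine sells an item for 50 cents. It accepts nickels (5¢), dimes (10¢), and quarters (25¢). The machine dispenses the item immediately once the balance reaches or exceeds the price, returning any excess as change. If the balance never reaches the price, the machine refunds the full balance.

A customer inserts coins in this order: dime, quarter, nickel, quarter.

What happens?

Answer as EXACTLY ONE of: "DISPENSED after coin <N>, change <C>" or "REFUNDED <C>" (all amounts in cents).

Answer: DISPENSED after coin 4, change 15

Derivation:
Price: 50¢
Coin 1 (dime, 10¢): balance = 10¢
Coin 2 (quarter, 25¢): balance = 35¢
Coin 3 (nickel, 5¢): balance = 40¢
Coin 4 (quarter, 25¢): balance = 65¢
  → balance >= price → DISPENSE, change = 65 - 50 = 15¢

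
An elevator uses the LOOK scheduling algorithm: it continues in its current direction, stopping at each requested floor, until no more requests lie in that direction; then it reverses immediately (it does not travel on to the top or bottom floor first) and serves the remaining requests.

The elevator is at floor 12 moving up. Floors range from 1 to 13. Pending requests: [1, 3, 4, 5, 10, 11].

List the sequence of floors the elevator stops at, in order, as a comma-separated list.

Answer: 11, 10, 5, 4, 3, 1

Derivation:
Current: 12, moving UP
Serve above first (ascending): []
Then reverse, serve below (descending): [11, 10, 5, 4, 3, 1]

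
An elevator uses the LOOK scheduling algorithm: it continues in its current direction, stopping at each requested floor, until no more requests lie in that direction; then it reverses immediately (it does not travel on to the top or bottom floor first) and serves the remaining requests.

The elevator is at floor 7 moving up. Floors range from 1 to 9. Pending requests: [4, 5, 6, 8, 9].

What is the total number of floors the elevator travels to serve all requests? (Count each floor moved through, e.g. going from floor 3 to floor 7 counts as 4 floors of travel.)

Answer: 7

Derivation:
Start at floor 7 moving up, LOOK stop order: [8, 9, 6, 5, 4]
  7 → 8: |8-7| = 1, total = 1
  8 → 9: |9-8| = 1, total = 2
  9 → 6: |6-9| = 3, total = 5
  6 → 5: |5-6| = 1, total = 6
  5 → 4: |4-5| = 1, total = 7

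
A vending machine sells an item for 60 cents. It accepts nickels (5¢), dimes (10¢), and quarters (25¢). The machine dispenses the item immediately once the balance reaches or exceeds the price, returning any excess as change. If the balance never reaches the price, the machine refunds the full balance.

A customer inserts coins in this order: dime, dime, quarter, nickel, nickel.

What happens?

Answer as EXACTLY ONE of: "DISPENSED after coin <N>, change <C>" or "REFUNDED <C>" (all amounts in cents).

Answer: REFUNDED 55

Derivation:
Price: 60¢
Coin 1 (dime, 10¢): balance = 10¢
Coin 2 (dime, 10¢): balance = 20¢
Coin 3 (quarter, 25¢): balance = 45¢
Coin 4 (nickel, 5¢): balance = 50¢
Coin 5 (nickel, 5¢): balance = 55¢
All coins inserted, balance 55¢ < price 60¢ → REFUND 55¢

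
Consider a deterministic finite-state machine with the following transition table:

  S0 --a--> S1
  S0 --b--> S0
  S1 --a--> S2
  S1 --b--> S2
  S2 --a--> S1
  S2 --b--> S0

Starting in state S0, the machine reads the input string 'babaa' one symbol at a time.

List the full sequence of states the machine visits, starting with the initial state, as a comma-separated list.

Answer: S0, S0, S1, S2, S1, S2

Derivation:
Start: S0
  read 'b': S0 --b--> S0
  read 'a': S0 --a--> S1
  read 'b': S1 --b--> S2
  read 'a': S2 --a--> S1
  read 'a': S1 --a--> S2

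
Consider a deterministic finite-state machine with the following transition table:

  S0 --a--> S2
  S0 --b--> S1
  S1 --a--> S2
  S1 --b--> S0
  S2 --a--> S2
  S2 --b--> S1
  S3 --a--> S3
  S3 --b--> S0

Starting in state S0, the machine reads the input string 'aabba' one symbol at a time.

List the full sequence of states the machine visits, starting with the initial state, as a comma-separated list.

Start: S0
  read 'a': S0 --a--> S2
  read 'a': S2 --a--> S2
  read 'b': S2 --b--> S1
  read 'b': S1 --b--> S0
  read 'a': S0 --a--> S2

Answer: S0, S2, S2, S1, S0, S2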